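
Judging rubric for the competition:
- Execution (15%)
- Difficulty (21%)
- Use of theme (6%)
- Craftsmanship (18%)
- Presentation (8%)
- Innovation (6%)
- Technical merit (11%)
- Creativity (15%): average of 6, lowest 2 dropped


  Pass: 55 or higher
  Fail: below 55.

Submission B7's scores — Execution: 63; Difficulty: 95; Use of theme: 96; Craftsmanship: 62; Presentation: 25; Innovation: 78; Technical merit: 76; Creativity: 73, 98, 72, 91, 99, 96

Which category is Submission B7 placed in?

Creativity: drop 72, 73 → average of remaining 4 = 384/4 = 96
Weighted total:
  Execution 63 × 0.15 = 9.45
  Difficulty 95 × 0.21 = 19.95
  Use of theme 96 × 0.06 = 5.76
  Craftsmanship 62 × 0.18 = 11.16
  Presentation 25 × 0.08 = 2
  Innovation 78 × 0.06 = 4.68
  Technical merit 76 × 0.11 = 8.36
  Creativity 96 × 0.15 = 14.4
Sum = 75.76
75.76 ≥ 55 → Pass

Pass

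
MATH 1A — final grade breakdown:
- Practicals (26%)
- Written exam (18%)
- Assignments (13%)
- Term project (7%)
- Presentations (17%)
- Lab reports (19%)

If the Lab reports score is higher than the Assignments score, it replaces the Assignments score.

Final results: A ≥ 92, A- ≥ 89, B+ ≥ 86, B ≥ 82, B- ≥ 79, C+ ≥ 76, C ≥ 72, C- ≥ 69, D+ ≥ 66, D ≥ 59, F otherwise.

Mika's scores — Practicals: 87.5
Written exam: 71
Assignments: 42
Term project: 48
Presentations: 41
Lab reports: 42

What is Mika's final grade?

D

Lab reports (42) ≤ Assignments (42), so Assignments stays at 42.
Weighted total:
  Practicals 87.5 × 0.26 = 22.75
  Written exam 71 × 0.18 = 12.78
  Assignments 42 × 0.13 = 5.46
  Term project 48 × 0.07 = 3.36
  Presentations 41 × 0.17 = 6.97
  Lab reports 42 × 0.19 = 7.98
Sum = 59.3
59.3 is ≥ 59 and < 66 → D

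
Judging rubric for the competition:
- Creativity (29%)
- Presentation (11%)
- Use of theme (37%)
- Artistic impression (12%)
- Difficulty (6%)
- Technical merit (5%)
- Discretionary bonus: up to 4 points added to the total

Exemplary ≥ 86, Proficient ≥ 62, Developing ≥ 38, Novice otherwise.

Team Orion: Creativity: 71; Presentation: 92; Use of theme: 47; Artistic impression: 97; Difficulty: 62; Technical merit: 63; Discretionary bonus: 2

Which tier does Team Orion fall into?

Proficient

Weighted total:
  Creativity 71 × 0.29 = 20.59
  Presentation 92 × 0.11 = 10.12
  Use of theme 47 × 0.37 = 17.39
  Artistic impression 97 × 0.12 = 11.64
  Difficulty 62 × 0.06 = 3.72
  Technical merit 63 × 0.05 = 3.15
Sum = 66.61
Discretionary bonus: 66.61 + 2 = 68.61
68.61 is ≥ 62 and < 86 → Proficient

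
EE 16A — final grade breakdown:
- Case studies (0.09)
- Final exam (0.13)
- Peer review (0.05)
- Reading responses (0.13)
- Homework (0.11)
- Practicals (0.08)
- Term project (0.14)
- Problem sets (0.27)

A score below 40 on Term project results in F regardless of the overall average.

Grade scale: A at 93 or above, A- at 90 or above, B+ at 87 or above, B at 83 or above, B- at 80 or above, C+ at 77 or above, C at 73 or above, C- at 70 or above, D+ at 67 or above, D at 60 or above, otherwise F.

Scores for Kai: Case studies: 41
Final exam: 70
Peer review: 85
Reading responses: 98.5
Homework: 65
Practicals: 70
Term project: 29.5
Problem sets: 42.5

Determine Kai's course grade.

F

Term project score 29.5 < 40: minimum not met.
Weighted total:
  Case studies 41 × 0.09 = 3.69
  Final exam 70 × 0.13 = 9.1
  Peer review 85 × 0.05 = 4.25
  Reading responses 98.5 × 0.13 = 12.805
  Homework 65 × 0.11 = 7.15
  Practicals 70 × 0.08 = 5.6
  Term project 29.5 × 0.14 = 4.13
  Problem sets 42.5 × 0.27 = 11.475
Sum = 58.2
Because the Term project minimum was not met, the result is F.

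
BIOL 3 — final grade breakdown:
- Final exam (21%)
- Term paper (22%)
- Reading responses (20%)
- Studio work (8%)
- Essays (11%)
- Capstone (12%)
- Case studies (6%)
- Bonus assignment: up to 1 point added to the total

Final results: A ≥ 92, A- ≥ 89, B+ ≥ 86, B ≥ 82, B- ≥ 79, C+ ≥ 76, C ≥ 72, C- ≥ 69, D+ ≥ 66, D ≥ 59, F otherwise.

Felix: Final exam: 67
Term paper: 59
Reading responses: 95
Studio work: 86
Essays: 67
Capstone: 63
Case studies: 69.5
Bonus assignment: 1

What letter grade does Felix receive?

C

Weighted total:
  Final exam 67 × 0.21 = 14.07
  Term paper 59 × 0.22 = 12.98
  Reading responses 95 × 0.2 = 19
  Studio work 86 × 0.08 = 6.88
  Essays 67 × 0.11 = 7.37
  Capstone 63 × 0.12 = 7.56
  Case studies 69.5 × 0.06 = 4.17
Sum = 72.03
Bonus assignment: 72.03 + 1 = 73.03
73.03 is ≥ 72 and < 76 → C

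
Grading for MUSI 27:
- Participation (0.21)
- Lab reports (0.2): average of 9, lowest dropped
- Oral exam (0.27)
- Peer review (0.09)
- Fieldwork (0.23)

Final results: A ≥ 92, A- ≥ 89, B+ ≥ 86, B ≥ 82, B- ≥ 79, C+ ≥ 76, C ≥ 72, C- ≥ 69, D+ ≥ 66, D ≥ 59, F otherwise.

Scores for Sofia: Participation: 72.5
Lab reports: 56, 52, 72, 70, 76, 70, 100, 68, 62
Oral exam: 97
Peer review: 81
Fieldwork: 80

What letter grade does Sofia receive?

Lab reports: drop 52 → average of remaining 8 = 574/8 = 71.75
Weighted total:
  Participation 72.5 × 0.21 = 15.225
  Lab reports 71.75 × 0.2 = 14.35
  Oral exam 97 × 0.27 = 26.19
  Peer review 81 × 0.09 = 7.29
  Fieldwork 80 × 0.23 = 18.4
Sum = 81.455
81.455 is ≥ 79 and < 82 → B-

B-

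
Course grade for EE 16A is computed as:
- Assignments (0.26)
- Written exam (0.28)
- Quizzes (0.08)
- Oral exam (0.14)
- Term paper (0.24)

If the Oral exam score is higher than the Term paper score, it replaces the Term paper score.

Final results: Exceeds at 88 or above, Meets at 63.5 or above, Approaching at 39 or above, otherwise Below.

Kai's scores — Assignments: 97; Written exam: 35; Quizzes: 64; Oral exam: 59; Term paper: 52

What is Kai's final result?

Oral exam (59) > Term paper (52), so Term paper counts as 59.
Weighted total:
  Assignments 97 × 0.26 = 25.22
  Written exam 35 × 0.28 = 9.8
  Quizzes 64 × 0.08 = 5.12
  Oral exam 59 × 0.14 = 8.26
  Term paper 59 × 0.24 = 14.16
Sum = 62.56
62.56 is ≥ 39 and < 63.5 → Approaching

Approaching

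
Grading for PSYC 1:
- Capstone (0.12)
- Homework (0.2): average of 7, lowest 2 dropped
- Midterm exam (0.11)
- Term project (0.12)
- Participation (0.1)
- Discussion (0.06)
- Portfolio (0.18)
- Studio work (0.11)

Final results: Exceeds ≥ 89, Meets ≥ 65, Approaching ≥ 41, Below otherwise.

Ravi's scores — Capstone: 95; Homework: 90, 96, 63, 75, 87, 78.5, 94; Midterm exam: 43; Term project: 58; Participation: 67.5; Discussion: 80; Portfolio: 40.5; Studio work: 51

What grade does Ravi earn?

Homework: drop 63, 75 → average of remaining 5 = 445.5/5 = 89.1
Weighted total:
  Capstone 95 × 0.12 = 11.4
  Homework 89.1 × 0.2 = 17.82
  Midterm exam 43 × 0.11 = 4.73
  Term project 58 × 0.12 = 6.96
  Participation 67.5 × 0.1 = 6.75
  Discussion 80 × 0.06 = 4.8
  Portfolio 40.5 × 0.18 = 7.29
  Studio work 51 × 0.11 = 5.61
Sum = 65.36
65.36 is ≥ 65 and < 89 → Meets

Meets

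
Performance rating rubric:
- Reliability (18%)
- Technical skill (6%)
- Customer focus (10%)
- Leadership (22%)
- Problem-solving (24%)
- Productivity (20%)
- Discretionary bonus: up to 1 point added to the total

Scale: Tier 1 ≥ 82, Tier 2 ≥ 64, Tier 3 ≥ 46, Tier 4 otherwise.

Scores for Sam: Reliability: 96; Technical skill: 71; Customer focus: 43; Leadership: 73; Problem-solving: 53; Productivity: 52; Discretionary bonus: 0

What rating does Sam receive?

Weighted total:
  Reliability 96 × 0.18 = 17.28
  Technical skill 71 × 0.06 = 4.26
  Customer focus 43 × 0.1 = 4.3
  Leadership 73 × 0.22 = 16.06
  Problem-solving 53 × 0.24 = 12.72
  Productivity 52 × 0.2 = 10.4
Sum = 65.02
Discretionary bonus: 65.02 + 0 = 65.02
65.02 is ≥ 64 and < 82 → Tier 2

Tier 2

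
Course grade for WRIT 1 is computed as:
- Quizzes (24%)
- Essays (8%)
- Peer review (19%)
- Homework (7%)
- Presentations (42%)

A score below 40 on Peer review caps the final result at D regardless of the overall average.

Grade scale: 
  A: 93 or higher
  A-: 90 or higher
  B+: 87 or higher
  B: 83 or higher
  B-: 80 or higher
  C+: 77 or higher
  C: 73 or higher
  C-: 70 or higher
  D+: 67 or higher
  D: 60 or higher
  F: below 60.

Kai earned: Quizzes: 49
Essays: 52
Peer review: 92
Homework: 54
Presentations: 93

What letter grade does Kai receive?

C

Peer review score 92 ≥ 40: minimum met.
Weighted total:
  Quizzes 49 × 0.24 = 11.76
  Essays 52 × 0.08 = 4.16
  Peer review 92 × 0.19 = 17.48
  Homework 54 × 0.07 = 3.78
  Presentations 93 × 0.42 = 39.06
Sum = 76.24
76.24 is ≥ 73 and < 77 → C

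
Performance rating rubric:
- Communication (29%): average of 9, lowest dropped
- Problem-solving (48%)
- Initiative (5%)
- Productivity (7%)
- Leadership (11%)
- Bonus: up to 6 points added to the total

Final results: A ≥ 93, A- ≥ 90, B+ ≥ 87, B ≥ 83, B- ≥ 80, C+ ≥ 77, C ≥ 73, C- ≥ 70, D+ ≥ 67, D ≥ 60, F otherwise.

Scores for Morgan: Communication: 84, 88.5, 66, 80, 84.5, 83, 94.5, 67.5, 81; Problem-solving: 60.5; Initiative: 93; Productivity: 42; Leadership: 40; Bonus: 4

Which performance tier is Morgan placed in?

D+

Communication: drop 66 → average of remaining 8 = 663/8 = 82.875
Weighted total:
  Communication 82.875 × 0.29 = 24.03375
  Problem-solving 60.5 × 0.48 = 29.04
  Initiative 93 × 0.05 = 4.65
  Productivity 42 × 0.07 = 2.94
  Leadership 40 × 0.11 = 4.4
Sum = 65.06375
Bonus: 65.06375 + 4 = 69.06375
69.06375 is ≥ 67 and < 70 → D+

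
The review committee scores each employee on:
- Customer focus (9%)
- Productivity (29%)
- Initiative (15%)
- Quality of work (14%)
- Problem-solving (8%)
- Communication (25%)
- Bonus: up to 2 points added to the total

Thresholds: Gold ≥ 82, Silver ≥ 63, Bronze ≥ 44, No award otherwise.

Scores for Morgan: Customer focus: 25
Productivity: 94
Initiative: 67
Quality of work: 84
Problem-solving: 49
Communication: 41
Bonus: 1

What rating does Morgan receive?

Silver

Weighted total:
  Customer focus 25 × 0.09 = 2.25
  Productivity 94 × 0.29 = 27.26
  Initiative 67 × 0.15 = 10.05
  Quality of work 84 × 0.14 = 11.76
  Problem-solving 49 × 0.08 = 3.92
  Communication 41 × 0.25 = 10.25
Sum = 65.49
Bonus: 65.49 + 1 = 66.49
66.49 is ≥ 63 and < 82 → Silver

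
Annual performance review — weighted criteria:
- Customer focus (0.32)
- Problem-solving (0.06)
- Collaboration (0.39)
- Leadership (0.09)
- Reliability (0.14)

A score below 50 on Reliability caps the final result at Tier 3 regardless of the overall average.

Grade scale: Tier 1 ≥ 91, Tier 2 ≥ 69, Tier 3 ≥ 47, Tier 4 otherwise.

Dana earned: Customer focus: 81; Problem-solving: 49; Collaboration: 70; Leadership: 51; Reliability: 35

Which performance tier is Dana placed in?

Reliability score 35 < 50: minimum not met.
Weighted total:
  Customer focus 81 × 0.32 = 25.92
  Problem-solving 49 × 0.06 = 2.94
  Collaboration 70 × 0.39 = 27.3
  Leadership 51 × 0.09 = 4.59
  Reliability 35 × 0.14 = 4.9
Sum = 65.65
65.65 would be Tier 3; cap at Tier 3 applies → Tier 3.

Tier 3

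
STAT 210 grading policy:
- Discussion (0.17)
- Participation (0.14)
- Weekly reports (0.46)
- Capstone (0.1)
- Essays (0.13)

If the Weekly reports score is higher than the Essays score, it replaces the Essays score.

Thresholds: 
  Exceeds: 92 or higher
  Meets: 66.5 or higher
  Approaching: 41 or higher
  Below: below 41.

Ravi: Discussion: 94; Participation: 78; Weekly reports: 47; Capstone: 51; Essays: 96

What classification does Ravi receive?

Approaching

Weekly reports (47) ≤ Essays (96), so Essays stays at 96.
Weighted total:
  Discussion 94 × 0.17 = 15.98
  Participation 78 × 0.14 = 10.92
  Weekly reports 47 × 0.46 = 21.62
  Capstone 51 × 0.1 = 5.1
  Essays 96 × 0.13 = 12.48
Sum = 66.1
66.1 is ≥ 41 and < 66.5 → Approaching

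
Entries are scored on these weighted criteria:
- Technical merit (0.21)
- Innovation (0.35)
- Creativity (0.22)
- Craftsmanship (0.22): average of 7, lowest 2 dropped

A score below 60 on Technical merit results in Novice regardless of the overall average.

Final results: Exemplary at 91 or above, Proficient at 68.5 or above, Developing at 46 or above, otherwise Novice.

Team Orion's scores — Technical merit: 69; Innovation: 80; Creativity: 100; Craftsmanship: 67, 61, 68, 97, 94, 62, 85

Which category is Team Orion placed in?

Proficient

Craftsmanship: drop 61, 62 → average of remaining 5 = 411/5 = 82.2
Technical merit score 69 ≥ 60: minimum met.
Weighted total:
  Technical merit 69 × 0.21 = 14.49
  Innovation 80 × 0.35 = 28
  Creativity 100 × 0.22 = 22
  Craftsmanship 82.2 × 0.22 = 18.084
Sum = 82.574
82.574 is ≥ 68.5 and < 91 → Proficient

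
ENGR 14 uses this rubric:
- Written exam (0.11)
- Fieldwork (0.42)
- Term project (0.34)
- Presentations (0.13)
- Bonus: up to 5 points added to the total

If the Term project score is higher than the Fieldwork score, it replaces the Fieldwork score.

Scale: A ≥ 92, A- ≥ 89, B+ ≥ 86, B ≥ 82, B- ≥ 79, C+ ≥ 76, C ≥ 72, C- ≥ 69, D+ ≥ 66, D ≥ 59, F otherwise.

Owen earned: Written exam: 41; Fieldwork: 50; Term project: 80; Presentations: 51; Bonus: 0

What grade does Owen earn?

C-

Term project (80) > Fieldwork (50), so Fieldwork counts as 80.
Weighted total:
  Written exam 41 × 0.11 = 4.51
  Fieldwork 80 × 0.42 = 33.6
  Term project 80 × 0.34 = 27.2
  Presentations 51 × 0.13 = 6.63
Sum = 71.94
Bonus: 71.94 + 0 = 71.94
71.94 is ≥ 69 and < 72 → C-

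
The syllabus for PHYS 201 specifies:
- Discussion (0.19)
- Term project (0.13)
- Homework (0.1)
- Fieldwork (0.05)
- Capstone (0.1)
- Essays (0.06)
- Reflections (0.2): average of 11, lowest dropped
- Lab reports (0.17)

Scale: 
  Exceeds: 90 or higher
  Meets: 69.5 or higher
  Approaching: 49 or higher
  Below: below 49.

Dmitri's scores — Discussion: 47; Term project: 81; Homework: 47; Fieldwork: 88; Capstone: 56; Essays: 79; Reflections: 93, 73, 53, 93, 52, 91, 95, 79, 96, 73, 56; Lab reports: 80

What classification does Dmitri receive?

Reflections: drop 52 → average of remaining 10 = 802/10 = 80.2
Weighted total:
  Discussion 47 × 0.19 = 8.93
  Term project 81 × 0.13 = 10.53
  Homework 47 × 0.1 = 4.7
  Fieldwork 88 × 0.05 = 4.4
  Capstone 56 × 0.1 = 5.6
  Essays 79 × 0.06 = 4.74
  Reflections 80.2 × 0.2 = 16.04
  Lab reports 80 × 0.17 = 13.6
Sum = 68.54
68.54 is ≥ 49 and < 69.5 → Approaching

Approaching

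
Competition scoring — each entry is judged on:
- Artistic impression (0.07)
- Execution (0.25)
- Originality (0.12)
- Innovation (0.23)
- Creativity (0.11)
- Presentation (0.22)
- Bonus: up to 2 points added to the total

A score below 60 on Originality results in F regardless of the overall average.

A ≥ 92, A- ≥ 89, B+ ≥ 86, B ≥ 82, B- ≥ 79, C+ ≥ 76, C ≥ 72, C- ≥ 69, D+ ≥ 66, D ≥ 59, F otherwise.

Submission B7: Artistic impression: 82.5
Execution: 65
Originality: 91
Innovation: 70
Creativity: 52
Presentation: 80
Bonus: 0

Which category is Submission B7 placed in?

C

Originality score 91 ≥ 60: minimum met.
Weighted total:
  Artistic impression 82.5 × 0.07 = 5.775
  Execution 65 × 0.25 = 16.25
  Originality 91 × 0.12 = 10.92
  Innovation 70 × 0.23 = 16.1
  Creativity 52 × 0.11 = 5.72
  Presentation 80 × 0.22 = 17.6
Sum = 72.365
Bonus: 72.365 + 0 = 72.365
72.365 is ≥ 72 and < 76 → C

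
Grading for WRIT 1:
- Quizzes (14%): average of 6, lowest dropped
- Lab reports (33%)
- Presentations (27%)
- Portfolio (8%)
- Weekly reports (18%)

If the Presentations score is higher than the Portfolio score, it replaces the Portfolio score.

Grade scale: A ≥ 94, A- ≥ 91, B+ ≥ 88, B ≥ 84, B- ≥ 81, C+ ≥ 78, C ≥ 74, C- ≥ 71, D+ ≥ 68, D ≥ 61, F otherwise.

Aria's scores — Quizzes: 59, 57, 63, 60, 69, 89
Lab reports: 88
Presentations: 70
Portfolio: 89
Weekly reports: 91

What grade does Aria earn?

C+

Quizzes: drop 57 → average of remaining 5 = 340/5 = 68
Presentations (70) ≤ Portfolio (89), so Portfolio stays at 89.
Weighted total:
  Quizzes 68 × 0.14 = 9.52
  Lab reports 88 × 0.33 = 29.04
  Presentations 70 × 0.27 = 18.9
  Portfolio 89 × 0.08 = 7.12
  Weekly reports 91 × 0.18 = 16.38
Sum = 80.96
80.96 is ≥ 78 and < 81 → C+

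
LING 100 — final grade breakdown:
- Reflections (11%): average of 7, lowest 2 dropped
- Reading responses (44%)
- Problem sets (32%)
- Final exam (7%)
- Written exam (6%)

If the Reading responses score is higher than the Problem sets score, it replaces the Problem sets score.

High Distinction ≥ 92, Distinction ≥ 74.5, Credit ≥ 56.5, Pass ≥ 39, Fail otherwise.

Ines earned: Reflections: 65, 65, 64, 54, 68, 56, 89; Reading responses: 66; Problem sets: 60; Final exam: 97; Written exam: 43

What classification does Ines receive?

Credit

Reflections: drop 54, 56 → average of remaining 5 = 351/5 = 70.2
Reading responses (66) > Problem sets (60), so Problem sets counts as 66.
Weighted total:
  Reflections 70.2 × 0.11 = 7.722
  Reading responses 66 × 0.44 = 29.04
  Problem sets 66 × 0.32 = 21.12
  Final exam 97 × 0.07 = 6.79
  Written exam 43 × 0.06 = 2.58
Sum = 67.252
67.252 is ≥ 56.5 and < 74.5 → Credit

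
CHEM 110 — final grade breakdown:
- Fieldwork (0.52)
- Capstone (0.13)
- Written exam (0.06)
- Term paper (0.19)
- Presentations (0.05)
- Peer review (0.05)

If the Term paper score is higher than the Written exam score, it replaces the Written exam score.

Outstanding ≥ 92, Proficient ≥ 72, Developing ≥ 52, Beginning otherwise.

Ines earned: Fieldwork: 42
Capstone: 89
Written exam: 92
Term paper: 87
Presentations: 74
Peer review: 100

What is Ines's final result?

Developing

Term paper (87) ≤ Written exam (92), so Written exam stays at 92.
Weighted total:
  Fieldwork 42 × 0.52 = 21.84
  Capstone 89 × 0.13 = 11.57
  Written exam 92 × 0.06 = 5.52
  Term paper 87 × 0.19 = 16.53
  Presentations 74 × 0.05 = 3.7
  Peer review 100 × 0.05 = 5
Sum = 64.16
64.16 is ≥ 52 and < 72 → Developing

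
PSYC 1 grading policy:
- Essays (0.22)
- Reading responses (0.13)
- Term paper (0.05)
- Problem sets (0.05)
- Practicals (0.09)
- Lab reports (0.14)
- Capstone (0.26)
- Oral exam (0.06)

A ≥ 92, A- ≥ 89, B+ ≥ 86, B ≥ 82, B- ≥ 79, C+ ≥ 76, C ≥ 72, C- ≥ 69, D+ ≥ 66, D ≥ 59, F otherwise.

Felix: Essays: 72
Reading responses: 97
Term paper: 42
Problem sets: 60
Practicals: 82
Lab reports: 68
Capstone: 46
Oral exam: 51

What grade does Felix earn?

D

Weighted total:
  Essays 72 × 0.22 = 15.84
  Reading responses 97 × 0.13 = 12.61
  Term paper 42 × 0.05 = 2.1
  Problem sets 60 × 0.05 = 3
  Practicals 82 × 0.09 = 7.38
  Lab reports 68 × 0.14 = 9.52
  Capstone 46 × 0.26 = 11.96
  Oral exam 51 × 0.06 = 3.06
Sum = 65.47
65.47 is ≥ 59 and < 66 → D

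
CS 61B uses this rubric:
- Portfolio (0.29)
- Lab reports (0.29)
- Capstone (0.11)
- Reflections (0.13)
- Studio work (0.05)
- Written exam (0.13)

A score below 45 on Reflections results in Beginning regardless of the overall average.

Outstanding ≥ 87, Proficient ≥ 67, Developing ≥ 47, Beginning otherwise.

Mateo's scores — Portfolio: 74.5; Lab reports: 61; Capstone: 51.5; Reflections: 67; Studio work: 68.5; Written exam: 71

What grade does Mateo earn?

Reflections score 67 ≥ 45: minimum met.
Weighted total:
  Portfolio 74.5 × 0.29 = 21.605
  Lab reports 61 × 0.29 = 17.69
  Capstone 51.5 × 0.11 = 5.665
  Reflections 67 × 0.13 = 8.71
  Studio work 68.5 × 0.05 = 3.425
  Written exam 71 × 0.13 = 9.23
Sum = 66.325
66.325 is ≥ 47 and < 67 → Developing

Developing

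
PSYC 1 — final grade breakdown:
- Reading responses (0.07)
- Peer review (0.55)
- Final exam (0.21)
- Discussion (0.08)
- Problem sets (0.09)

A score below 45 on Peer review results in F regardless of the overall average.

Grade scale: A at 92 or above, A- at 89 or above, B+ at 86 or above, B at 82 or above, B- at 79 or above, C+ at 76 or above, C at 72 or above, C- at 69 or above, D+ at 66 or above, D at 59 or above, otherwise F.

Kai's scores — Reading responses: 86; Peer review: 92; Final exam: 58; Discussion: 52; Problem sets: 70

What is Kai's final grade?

Peer review score 92 ≥ 45: minimum met.
Weighted total:
  Reading responses 86 × 0.07 = 6.02
  Peer review 92 × 0.55 = 50.6
  Final exam 58 × 0.21 = 12.18
  Discussion 52 × 0.08 = 4.16
  Problem sets 70 × 0.09 = 6.3
Sum = 79.26
79.26 is ≥ 79 and < 82 → B-

B-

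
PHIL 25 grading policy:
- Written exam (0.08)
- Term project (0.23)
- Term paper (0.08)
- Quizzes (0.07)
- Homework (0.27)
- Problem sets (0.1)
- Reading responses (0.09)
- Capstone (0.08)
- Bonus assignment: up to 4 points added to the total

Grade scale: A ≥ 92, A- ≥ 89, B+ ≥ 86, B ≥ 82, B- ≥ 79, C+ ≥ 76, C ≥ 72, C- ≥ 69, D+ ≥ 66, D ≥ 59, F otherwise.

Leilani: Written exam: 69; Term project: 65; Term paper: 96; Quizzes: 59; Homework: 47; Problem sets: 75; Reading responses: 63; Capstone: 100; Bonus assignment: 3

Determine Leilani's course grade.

C-

Weighted total:
  Written exam 69 × 0.08 = 5.52
  Term project 65 × 0.23 = 14.95
  Term paper 96 × 0.08 = 7.68
  Quizzes 59 × 0.07 = 4.13
  Homework 47 × 0.27 = 12.69
  Problem sets 75 × 0.1 = 7.5
  Reading responses 63 × 0.09 = 5.67
  Capstone 100 × 0.08 = 8
Sum = 66.14
Bonus assignment: 66.14 + 3 = 69.14
69.14 is ≥ 69 and < 72 → C-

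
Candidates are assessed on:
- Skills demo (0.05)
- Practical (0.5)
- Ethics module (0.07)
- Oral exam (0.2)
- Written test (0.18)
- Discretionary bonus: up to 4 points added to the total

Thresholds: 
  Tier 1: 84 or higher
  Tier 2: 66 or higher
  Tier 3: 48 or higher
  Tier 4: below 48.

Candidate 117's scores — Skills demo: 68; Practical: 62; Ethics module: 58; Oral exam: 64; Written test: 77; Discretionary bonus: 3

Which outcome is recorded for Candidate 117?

Tier 2

Weighted total:
  Skills demo 68 × 0.05 = 3.4
  Practical 62 × 0.5 = 31
  Ethics module 58 × 0.07 = 4.06
  Oral exam 64 × 0.2 = 12.8
  Written test 77 × 0.18 = 13.86
Sum = 65.12
Discretionary bonus: 65.12 + 3 = 68.12
68.12 is ≥ 66 and < 84 → Tier 2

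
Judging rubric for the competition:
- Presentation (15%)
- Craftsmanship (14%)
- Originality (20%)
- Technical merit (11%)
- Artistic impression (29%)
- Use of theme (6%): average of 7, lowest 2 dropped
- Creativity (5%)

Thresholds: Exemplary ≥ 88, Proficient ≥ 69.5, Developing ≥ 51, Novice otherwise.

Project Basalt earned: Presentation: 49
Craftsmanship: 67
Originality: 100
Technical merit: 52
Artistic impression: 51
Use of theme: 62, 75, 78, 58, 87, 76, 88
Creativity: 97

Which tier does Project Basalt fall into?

Use of theme: drop 58, 62 → average of remaining 5 = 404/5 = 80.8
Weighted total:
  Presentation 49 × 0.15 = 7.35
  Craftsmanship 67 × 0.14 = 9.38
  Originality 100 × 0.2 = 20
  Technical merit 52 × 0.11 = 5.72
  Artistic impression 51 × 0.29 = 14.79
  Use of theme 80.8 × 0.06 = 4.848
  Creativity 97 × 0.05 = 4.85
Sum = 66.938
66.938 is ≥ 51 and < 69.5 → Developing

Developing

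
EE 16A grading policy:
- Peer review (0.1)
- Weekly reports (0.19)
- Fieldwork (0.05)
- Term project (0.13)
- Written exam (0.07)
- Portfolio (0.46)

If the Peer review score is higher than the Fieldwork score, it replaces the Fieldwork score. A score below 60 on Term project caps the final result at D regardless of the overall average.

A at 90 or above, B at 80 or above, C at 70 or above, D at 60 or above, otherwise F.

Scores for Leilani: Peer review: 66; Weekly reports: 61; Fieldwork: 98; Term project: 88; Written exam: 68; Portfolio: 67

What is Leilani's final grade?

C

Peer review (66) ≤ Fieldwork (98), so Fieldwork stays at 98.
Term project score 88 ≥ 60: minimum met.
Weighted total:
  Peer review 66 × 0.1 = 6.6
  Weekly reports 61 × 0.19 = 11.59
  Fieldwork 98 × 0.05 = 4.9
  Term project 88 × 0.13 = 11.44
  Written exam 68 × 0.07 = 4.76
  Portfolio 67 × 0.46 = 30.82
Sum = 70.11
70.11 is ≥ 70 and < 80 → C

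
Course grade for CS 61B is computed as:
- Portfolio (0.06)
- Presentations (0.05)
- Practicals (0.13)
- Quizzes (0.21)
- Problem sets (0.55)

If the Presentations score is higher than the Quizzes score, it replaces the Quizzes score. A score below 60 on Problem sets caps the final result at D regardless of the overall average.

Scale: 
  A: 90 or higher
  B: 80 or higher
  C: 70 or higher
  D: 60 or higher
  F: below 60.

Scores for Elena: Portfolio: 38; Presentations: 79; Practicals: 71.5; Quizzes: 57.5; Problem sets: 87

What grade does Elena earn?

C

Presentations (79) > Quizzes (57.5), so Quizzes counts as 79.
Problem sets score 87 ≥ 60: minimum met.
Weighted total:
  Portfolio 38 × 0.06 = 2.28
  Presentations 79 × 0.05 = 3.95
  Practicals 71.5 × 0.13 = 9.295
  Quizzes 79 × 0.21 = 16.59
  Problem sets 87 × 0.55 = 47.85
Sum = 79.965
79.965 is ≥ 70 and < 80 → C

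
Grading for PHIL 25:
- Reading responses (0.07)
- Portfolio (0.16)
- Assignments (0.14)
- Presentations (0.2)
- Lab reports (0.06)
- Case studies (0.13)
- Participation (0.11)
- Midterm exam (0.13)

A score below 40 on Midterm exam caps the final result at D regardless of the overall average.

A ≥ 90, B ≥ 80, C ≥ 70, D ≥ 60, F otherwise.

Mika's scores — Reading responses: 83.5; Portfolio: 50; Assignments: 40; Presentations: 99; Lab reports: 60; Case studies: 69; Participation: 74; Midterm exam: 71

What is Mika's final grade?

Midterm exam score 71 ≥ 40: minimum met.
Weighted total:
  Reading responses 83.5 × 0.07 = 5.845
  Portfolio 50 × 0.16 = 8
  Assignments 40 × 0.14 = 5.6
  Presentations 99 × 0.2 = 19.8
  Lab reports 60 × 0.06 = 3.6
  Case studies 69 × 0.13 = 8.97
  Participation 74 × 0.11 = 8.14
  Midterm exam 71 × 0.13 = 9.23
Sum = 69.185
69.185 is ≥ 60 and < 70 → D

D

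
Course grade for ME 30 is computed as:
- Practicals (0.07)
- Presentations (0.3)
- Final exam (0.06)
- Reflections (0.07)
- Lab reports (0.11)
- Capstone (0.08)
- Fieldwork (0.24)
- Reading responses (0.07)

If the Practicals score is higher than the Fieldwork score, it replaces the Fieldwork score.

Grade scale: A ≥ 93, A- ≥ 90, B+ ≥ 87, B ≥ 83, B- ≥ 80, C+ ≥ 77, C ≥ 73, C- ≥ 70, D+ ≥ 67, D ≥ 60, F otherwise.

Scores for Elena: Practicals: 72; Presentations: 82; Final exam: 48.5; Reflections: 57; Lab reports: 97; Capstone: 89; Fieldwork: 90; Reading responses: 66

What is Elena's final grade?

Practicals (72) ≤ Fieldwork (90), so Fieldwork stays at 90.
Weighted total:
  Practicals 72 × 0.07 = 5.04
  Presentations 82 × 0.3 = 24.6
  Final exam 48.5 × 0.06 = 2.91
  Reflections 57 × 0.07 = 3.99
  Lab reports 97 × 0.11 = 10.67
  Capstone 89 × 0.08 = 7.12
  Fieldwork 90 × 0.24 = 21.6
  Reading responses 66 × 0.07 = 4.62
Sum = 80.55
80.55 is ≥ 80 and < 83 → B-

B-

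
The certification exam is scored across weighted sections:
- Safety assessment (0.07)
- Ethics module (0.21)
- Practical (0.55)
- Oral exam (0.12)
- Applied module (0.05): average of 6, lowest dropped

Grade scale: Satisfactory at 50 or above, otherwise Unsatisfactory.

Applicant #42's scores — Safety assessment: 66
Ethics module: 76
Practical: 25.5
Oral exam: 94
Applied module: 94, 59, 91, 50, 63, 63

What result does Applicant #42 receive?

Applied module: drop 50 → average of remaining 5 = 370/5 = 74
Weighted total:
  Safety assessment 66 × 0.07 = 4.62
  Ethics module 76 × 0.21 = 15.96
  Practical 25.5 × 0.55 = 14.025
  Oral exam 94 × 0.12 = 11.28
  Applied module 74 × 0.05 = 3.7
Sum = 49.585
49.585 < 50 → Unsatisfactory

Unsatisfactory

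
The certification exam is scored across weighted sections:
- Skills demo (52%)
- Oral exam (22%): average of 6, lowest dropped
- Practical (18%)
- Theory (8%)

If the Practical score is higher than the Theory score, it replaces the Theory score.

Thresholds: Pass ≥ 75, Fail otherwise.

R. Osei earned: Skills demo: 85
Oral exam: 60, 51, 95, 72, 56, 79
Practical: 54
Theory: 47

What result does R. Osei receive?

Fail

Oral exam: drop 51 → average of remaining 5 = 362/5 = 72.4
Practical (54) > Theory (47), so Theory counts as 54.
Weighted total:
  Skills demo 85 × 0.52 = 44.2
  Oral exam 72.4 × 0.22 = 15.928
  Practical 54 × 0.18 = 9.72
  Theory 54 × 0.08 = 4.32
Sum = 74.168
74.168 < 75 → Fail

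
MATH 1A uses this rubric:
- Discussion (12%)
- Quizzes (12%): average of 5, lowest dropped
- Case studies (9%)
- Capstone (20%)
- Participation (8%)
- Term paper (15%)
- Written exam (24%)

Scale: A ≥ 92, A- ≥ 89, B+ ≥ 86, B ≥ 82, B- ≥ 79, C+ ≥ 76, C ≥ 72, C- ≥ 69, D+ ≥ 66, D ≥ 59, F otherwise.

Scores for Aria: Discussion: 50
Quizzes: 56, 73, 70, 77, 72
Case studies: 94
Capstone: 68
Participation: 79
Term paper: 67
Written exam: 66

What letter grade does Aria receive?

C-

Quizzes: drop 56 → average of remaining 4 = 292/4 = 73
Weighted total:
  Discussion 50 × 0.12 = 6
  Quizzes 73 × 0.12 = 8.76
  Case studies 94 × 0.09 = 8.46
  Capstone 68 × 0.2 = 13.6
  Participation 79 × 0.08 = 6.32
  Term paper 67 × 0.15 = 10.05
  Written exam 66 × 0.24 = 15.84
Sum = 69.03
69.03 is ≥ 69 and < 72 → C-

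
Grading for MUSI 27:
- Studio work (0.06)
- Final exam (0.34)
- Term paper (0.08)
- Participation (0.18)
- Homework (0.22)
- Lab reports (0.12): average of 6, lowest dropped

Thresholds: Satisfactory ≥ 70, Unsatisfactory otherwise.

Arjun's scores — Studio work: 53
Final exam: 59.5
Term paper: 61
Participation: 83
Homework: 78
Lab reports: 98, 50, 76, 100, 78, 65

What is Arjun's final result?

Lab reports: drop 50 → average of remaining 5 = 417/5 = 83.4
Weighted total:
  Studio work 53 × 0.06 = 3.18
  Final exam 59.5 × 0.34 = 20.23
  Term paper 61 × 0.08 = 4.88
  Participation 83 × 0.18 = 14.94
  Homework 78 × 0.22 = 17.16
  Lab reports 83.4 × 0.12 = 10.008
Sum = 70.398
70.398 ≥ 70 → Satisfactory

Satisfactory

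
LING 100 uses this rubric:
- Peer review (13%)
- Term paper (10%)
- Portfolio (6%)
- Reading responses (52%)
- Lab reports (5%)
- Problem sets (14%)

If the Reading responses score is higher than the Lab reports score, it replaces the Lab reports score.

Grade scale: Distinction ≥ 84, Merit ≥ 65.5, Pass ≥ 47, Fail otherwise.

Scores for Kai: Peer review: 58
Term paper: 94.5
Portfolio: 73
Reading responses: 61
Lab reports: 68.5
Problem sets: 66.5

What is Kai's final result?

Merit

Reading responses (61) ≤ Lab reports (68.5), so Lab reports stays at 68.5.
Weighted total:
  Peer review 58 × 0.13 = 7.54
  Term paper 94.5 × 0.1 = 9.45
  Portfolio 73 × 0.06 = 4.38
  Reading responses 61 × 0.52 = 31.72
  Lab reports 68.5 × 0.05 = 3.425
  Problem sets 66.5 × 0.14 = 9.31
Sum = 65.825
65.825 is ≥ 65.5 and < 84 → Merit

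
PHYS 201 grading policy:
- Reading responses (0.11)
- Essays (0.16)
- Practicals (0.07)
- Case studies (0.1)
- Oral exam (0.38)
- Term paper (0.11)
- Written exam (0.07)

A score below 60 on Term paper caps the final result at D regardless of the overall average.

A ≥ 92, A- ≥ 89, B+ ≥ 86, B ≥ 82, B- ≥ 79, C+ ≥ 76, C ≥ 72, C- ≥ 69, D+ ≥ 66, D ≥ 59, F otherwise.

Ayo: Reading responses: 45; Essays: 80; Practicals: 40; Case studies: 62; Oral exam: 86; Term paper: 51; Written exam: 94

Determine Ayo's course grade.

D

Term paper score 51 < 60: minimum not met.
Weighted total:
  Reading responses 45 × 0.11 = 4.95
  Essays 80 × 0.16 = 12.8
  Practicals 40 × 0.07 = 2.8
  Case studies 62 × 0.1 = 6.2
  Oral exam 86 × 0.38 = 32.68
  Term paper 51 × 0.11 = 5.61
  Written exam 94 × 0.07 = 6.58
Sum = 71.62
71.62 would be C-; cap at D applies → D.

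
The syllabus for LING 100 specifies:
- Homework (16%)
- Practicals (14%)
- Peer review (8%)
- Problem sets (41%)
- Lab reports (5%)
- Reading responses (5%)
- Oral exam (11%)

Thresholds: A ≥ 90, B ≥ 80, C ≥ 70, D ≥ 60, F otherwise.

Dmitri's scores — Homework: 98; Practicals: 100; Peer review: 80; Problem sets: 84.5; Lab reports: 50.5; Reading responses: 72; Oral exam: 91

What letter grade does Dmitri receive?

B

Weighted total:
  Homework 98 × 0.16 = 15.68
  Practicals 100 × 0.14 = 14
  Peer review 80 × 0.08 = 6.4
  Problem sets 84.5 × 0.41 = 34.645
  Lab reports 50.5 × 0.05 = 2.525
  Reading responses 72 × 0.05 = 3.6
  Oral exam 91 × 0.11 = 10.01
Sum = 86.86
86.86 is ≥ 80 and < 90 → B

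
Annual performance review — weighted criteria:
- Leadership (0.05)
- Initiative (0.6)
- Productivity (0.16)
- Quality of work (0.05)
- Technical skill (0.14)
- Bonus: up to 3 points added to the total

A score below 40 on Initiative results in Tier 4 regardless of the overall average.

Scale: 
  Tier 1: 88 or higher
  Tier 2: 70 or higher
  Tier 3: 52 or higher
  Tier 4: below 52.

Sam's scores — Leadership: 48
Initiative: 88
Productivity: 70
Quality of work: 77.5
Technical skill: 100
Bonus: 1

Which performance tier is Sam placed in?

Initiative score 88 ≥ 40: minimum met.
Weighted total:
  Leadership 48 × 0.05 = 2.4
  Initiative 88 × 0.6 = 52.8
  Productivity 70 × 0.16 = 11.2
  Quality of work 77.5 × 0.05 = 3.875
  Technical skill 100 × 0.14 = 14
Sum = 84.275
Bonus: 84.275 + 1 = 85.275
85.275 is ≥ 70 and < 88 → Tier 2

Tier 2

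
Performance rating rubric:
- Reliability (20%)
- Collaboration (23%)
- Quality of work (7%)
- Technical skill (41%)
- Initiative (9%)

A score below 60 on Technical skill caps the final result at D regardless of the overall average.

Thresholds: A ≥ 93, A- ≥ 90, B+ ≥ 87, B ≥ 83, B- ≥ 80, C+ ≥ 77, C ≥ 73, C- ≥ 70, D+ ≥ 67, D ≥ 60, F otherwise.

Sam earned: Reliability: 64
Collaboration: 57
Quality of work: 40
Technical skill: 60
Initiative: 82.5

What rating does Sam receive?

D

Technical skill score 60 ≥ 60: minimum met.
Weighted total:
  Reliability 64 × 0.2 = 12.8
  Collaboration 57 × 0.23 = 13.11
  Quality of work 40 × 0.07 = 2.8
  Technical skill 60 × 0.41 = 24.6
  Initiative 82.5 × 0.09 = 7.425
Sum = 60.735
60.735 is ≥ 60 and < 67 → D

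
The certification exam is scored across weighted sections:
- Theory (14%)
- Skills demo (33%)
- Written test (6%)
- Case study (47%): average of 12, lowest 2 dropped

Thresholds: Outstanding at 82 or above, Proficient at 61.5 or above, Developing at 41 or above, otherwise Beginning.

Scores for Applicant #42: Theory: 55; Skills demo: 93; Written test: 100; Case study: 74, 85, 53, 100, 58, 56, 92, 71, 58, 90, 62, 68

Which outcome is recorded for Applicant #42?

Proficient

Case study: drop 53, 56 → average of remaining 10 = 758/10 = 75.8
Weighted total:
  Theory 55 × 0.14 = 7.7
  Skills demo 93 × 0.33 = 30.69
  Written test 100 × 0.06 = 6
  Case study 75.8 × 0.47 = 35.626
Sum = 80.016
80.016 is ≥ 61.5 and < 82 → Proficient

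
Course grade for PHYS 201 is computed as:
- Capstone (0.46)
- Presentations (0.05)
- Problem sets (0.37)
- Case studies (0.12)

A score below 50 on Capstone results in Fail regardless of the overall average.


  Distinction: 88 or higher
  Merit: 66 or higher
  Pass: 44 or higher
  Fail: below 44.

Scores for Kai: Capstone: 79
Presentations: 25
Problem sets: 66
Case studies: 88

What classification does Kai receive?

Merit

Capstone score 79 ≥ 50: minimum met.
Weighted total:
  Capstone 79 × 0.46 = 36.34
  Presentations 25 × 0.05 = 1.25
  Problem sets 66 × 0.37 = 24.42
  Case studies 88 × 0.12 = 10.56
Sum = 72.57
72.57 is ≥ 66 and < 88 → Merit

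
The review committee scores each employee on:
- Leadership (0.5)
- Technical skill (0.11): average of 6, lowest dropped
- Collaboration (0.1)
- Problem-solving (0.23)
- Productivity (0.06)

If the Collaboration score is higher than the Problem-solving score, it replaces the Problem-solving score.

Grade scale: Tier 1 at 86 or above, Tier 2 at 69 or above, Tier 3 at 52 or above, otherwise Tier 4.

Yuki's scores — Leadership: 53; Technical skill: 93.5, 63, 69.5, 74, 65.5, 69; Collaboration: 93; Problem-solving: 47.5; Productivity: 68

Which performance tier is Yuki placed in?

Tier 2

Technical skill: drop 63 → average of remaining 5 = 371.5/5 = 74.3
Collaboration (93) > Problem-solving (47.5), so Problem-solving counts as 93.
Weighted total:
  Leadership 53 × 0.5 = 26.5
  Technical skill 74.3 × 0.11 = 8.173
  Collaboration 93 × 0.1 = 9.3
  Problem-solving 93 × 0.23 = 21.39
  Productivity 68 × 0.06 = 4.08
Sum = 69.443
69.443 is ≥ 69 and < 86 → Tier 2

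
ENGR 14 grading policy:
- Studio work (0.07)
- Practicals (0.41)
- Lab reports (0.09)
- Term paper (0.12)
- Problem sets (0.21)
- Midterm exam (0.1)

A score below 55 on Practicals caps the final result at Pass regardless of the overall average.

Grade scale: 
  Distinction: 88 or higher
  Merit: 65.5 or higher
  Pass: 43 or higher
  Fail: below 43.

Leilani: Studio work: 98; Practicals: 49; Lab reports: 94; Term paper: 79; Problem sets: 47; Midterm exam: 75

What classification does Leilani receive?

Practicals score 49 < 55: minimum not met.
Weighted total:
  Studio work 98 × 0.07 = 6.86
  Practicals 49 × 0.41 = 20.09
  Lab reports 94 × 0.09 = 8.46
  Term paper 79 × 0.12 = 9.48
  Problem sets 47 × 0.21 = 9.87
  Midterm exam 75 × 0.1 = 7.5
Sum = 62.26
62.26 would be Pass; cap at Pass applies → Pass.

Pass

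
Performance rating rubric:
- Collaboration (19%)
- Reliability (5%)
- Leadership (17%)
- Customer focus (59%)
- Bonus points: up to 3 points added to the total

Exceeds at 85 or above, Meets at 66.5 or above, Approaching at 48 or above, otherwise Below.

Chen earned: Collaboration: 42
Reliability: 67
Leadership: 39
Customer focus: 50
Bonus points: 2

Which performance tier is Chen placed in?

Approaching

Weighted total:
  Collaboration 42 × 0.19 = 7.98
  Reliability 67 × 0.05 = 3.35
  Leadership 39 × 0.17 = 6.63
  Customer focus 50 × 0.59 = 29.5
Sum = 47.46
Bonus points: 47.46 + 2 = 49.46
49.46 is ≥ 48 and < 66.5 → Approaching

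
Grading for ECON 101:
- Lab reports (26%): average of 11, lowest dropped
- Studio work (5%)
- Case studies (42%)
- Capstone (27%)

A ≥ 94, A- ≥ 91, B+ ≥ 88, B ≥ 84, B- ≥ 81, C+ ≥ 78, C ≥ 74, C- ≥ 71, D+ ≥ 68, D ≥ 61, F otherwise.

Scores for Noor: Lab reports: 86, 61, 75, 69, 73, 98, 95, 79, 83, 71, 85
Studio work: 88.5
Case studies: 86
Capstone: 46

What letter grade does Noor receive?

C

Lab reports: drop 61 → average of remaining 10 = 814/10 = 81.4
Weighted total:
  Lab reports 81.4 × 0.26 = 21.164
  Studio work 88.5 × 0.05 = 4.425
  Case studies 86 × 0.42 = 36.12
  Capstone 46 × 0.27 = 12.42
Sum = 74.129
74.129 is ≥ 74 and < 78 → C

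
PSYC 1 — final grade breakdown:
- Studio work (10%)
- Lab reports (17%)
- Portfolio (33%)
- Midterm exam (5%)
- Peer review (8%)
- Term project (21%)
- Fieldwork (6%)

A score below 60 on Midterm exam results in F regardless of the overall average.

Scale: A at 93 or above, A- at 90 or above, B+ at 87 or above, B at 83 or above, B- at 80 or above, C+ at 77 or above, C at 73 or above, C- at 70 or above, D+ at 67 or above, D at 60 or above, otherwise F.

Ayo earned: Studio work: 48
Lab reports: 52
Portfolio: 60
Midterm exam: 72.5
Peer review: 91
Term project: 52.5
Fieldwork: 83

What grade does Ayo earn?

Midterm exam score 72.5 ≥ 60: minimum met.
Weighted total:
  Studio work 48 × 0.1 = 4.8
  Lab reports 52 × 0.17 = 8.84
  Portfolio 60 × 0.33 = 19.8
  Midterm exam 72.5 × 0.05 = 3.625
  Peer review 91 × 0.08 = 7.28
  Term project 52.5 × 0.21 = 11.025
  Fieldwork 83 × 0.06 = 4.98
Sum = 60.35
60.35 is ≥ 60 and < 67 → D

D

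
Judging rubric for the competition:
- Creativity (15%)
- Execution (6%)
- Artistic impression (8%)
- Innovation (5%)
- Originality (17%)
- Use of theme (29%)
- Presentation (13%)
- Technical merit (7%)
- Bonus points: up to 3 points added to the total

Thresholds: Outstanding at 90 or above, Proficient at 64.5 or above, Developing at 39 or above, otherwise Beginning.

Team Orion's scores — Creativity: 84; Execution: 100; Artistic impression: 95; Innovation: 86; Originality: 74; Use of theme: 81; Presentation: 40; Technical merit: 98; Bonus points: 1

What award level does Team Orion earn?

Proficient

Weighted total:
  Creativity 84 × 0.15 = 12.6
  Execution 100 × 0.06 = 6
  Artistic impression 95 × 0.08 = 7.6
  Innovation 86 × 0.05 = 4.3
  Originality 74 × 0.17 = 12.58
  Use of theme 81 × 0.29 = 23.49
  Presentation 40 × 0.13 = 5.2
  Technical merit 98 × 0.07 = 6.86
Sum = 78.63
Bonus points: 78.63 + 1 = 79.63
79.63 is ≥ 64.5 and < 90 → Proficient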